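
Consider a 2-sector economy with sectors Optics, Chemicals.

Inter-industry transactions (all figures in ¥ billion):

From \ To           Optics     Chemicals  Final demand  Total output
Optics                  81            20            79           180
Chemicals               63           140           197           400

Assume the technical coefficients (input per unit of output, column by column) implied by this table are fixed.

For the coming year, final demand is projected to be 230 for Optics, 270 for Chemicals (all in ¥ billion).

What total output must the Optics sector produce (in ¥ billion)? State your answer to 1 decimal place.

Technical coefficients a_ij = z_ij / X_j:
  a_OO = 81/180 = 0.45, a_CO = 63/180 = 0.35
  a_OC = 20/400 = 0.05, a_CC = 140/400 = 0.35
I − A =
  [   0.55    -0.05]
  [  -0.35     0.65]
det(I−A) = (0.55)(0.65) − (-0.05)(-0.35) = 0.3400
adj(I−A) = [[0.65, 0.05], [0.35, 0.55]]
(I − A)⁻¹ = adj(I−A) / det(I−A) ≈
  [   1.9118     0.1471]
  [   1.0294     1.6176]
x = (I − A)⁻¹ d = adj(I−A)·d / det(I−A), with det(I−A) = 0.3400:
  x_O = (0.65·230 + 0.05·270) / 0.3400 = 163.00 / 0.3400 ≈ 479.4
  x_C = (0.35·230 + 0.55·270) / 0.3400 = 229.00 / 0.3400 ≈ 673.5

x_O = 479.4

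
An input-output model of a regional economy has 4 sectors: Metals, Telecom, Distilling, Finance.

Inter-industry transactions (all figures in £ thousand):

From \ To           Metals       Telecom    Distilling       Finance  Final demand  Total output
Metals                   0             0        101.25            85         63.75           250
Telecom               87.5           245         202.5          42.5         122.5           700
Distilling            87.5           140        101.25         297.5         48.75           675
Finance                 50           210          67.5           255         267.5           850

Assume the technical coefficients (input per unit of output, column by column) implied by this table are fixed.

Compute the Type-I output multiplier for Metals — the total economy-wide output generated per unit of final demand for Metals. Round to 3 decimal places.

m_1 = 5.335

Technical coefficients a_ij = z_ij / X_j:
  a_11 = 0/250 = 0.00, a_21 = 87.5/250 = 0.35, a_31 = 87.5/250 = 0.35, a_41 = 50/250 = 0.20
  a_12 = 0/700 = 0.00, a_22 = 245/700 = 0.35, a_32 = 140/700 = 0.20, a_42 = 210/700 = 0.30
  a_13 = 101.25/675 = 0.15, a_23 = 202.5/675 = 0.30, a_33 = 101.25/675 = 0.15, a_43 = 67.5/675 = 0.10
  a_14 = 85/850 = 0.10, a_24 = 42.5/850 = 0.05, a_34 = 297.5/850 = 0.35, a_44 = 255/850 = 0.30
I − A =
  [   1.00     0.00    -0.15    -0.10]
  [  -0.35     0.65    -0.30    -0.05]
  [  -0.35    -0.20     0.85    -0.35]
  [  -0.20    -0.30    -0.10     0.70]
Compute the cofactors C_ij = (−1)^(i+j)·(3×3 minor ij) of I−A; the adjugate is their transpose:
adj(I−A) = Cᵀ =
  [ 0.276750   0.064250   0.081500   0.084875]
  [ 0.300750   0.492250   0.250750   0.203500]
  [ 0.287250   0.251500   0.416500   0.267250]
  [ 0.249000   0.265250   0.190250   0.447875]
det(I−A) = Σ_j (I−A)_1j·C_1j = (1.00)(0.276750) + (0.00)(0.300750) + (-0.15)(0.287250) + (-0.10)(0.249000) = 0.2087625
(I − A)⁻¹ = adj(I−A) / det(I−A) ≈
  [   1.3257     0.3078     0.3904     0.4066]
  [   1.4406     2.3579     1.2011     0.9748]
  [   1.3760     1.2047     1.9951     1.2802]
  [   1.1927     1.2706     0.9113     2.1454]
The output multiplier for sector j is the column-j sum of the Leontief inverse (I − A)⁻¹ = adj(I−A) / det(I−A).
Column 1 of adj(I−A): (0.276750, 0.300750, 0.287250, 0.249000); det(I−A) = 0.2087625.
m_1 = (0.276750 + 0.300750 + 0.287250 + 0.249000) / 0.2087625 = 1.11375 / 0.2087625 ≈ 5.335.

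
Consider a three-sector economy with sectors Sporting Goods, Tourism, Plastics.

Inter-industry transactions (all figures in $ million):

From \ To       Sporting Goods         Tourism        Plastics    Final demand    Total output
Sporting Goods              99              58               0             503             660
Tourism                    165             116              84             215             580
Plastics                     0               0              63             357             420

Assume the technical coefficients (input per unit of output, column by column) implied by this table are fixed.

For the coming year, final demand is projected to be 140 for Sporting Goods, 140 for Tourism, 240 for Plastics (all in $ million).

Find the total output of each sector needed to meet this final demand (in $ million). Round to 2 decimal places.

Technical coefficients a_ij = z_ij / X_j:
  a_SS = 99/660 = 0.15, a_TS = 165/660 = 0.25, a_PS = 0/660 = 0.00
  a_ST = 58/580 = 0.10, a_TT = 116/580 = 0.20, a_PT = 0/580 = 0.00
  a_SP = 0/420 = 0.00, a_TP = 84/420 = 0.20, a_PP = 63/420 = 0.15
I − A =
  [   0.85    -0.10     0.00]
  [  -0.25     0.80    -0.20]
  [   0.00     0.00     0.85]
Cofactors of I−A, C_ij = (−1)^(i+j)·(minor ij) (rows/columns in the sector order above):
  C_11 = (0.80)(0.85) − (-0.20)(0.00) = 0.6800
  C_12 = −[(-0.25)(0.85) − (-0.20)(0.00)] = 0.2125
  C_13 = (-0.25)(0.00) − (0.80)(0.00) = 0.0000
  C_21 = −[(-0.10)(0.85) − (0.00)(0.00)] = 0.0850
  C_22 = (0.85)(0.85) − (0.00)(0.00) = 0.7225
  C_23 = −[(0.85)(0.00) − (-0.10)(0.00)] = 0.0000
  C_31 = (-0.10)(-0.20) − (0.00)(0.80) = 0.0200
  C_32 = −[(0.85)(-0.20) − (0.00)(-0.25)] = 0.1700
  C_33 = (0.85)(0.80) − (-0.10)(-0.25) = 0.6550
det(I−A) = Σ_j (I−A)_1j·C_1j = (0.85)(0.6800) + (-0.10)(0.2125) + (0.00)(0.0000) = 0.55675
adj(I−A) = Cᵀ =
  [ 0.6800   0.0850   0.0200]
  [ 0.2125   0.7225   0.1700]
  [ 0.0000   0.0000   0.6550]
(I − A)⁻¹ = adj(I−A) / det(I−A) ≈
  [   1.2214     0.1527     0.0359]
  [   0.3817     1.2977     0.3053]
  [   0.0000     0.0000     1.1765]
x = (I − A)⁻¹ d = adj(I−A)·d / det(I−A), with det(I−A) = 0.55675:
  x_S = (0.6800·140 + 0.0850·140 + 0.0200·240) / 0.55675 = 111.90 / 0.55675 ≈ 200.99
  x_T = (0.2125·140 + 0.7225·140 + 0.1700·240) / 0.55675 = 171.70 / 0.55675 ≈ 308.40
  x_P = (0.0000·140 + 0.0000·140 + 0.6550·240) / 0.55675 = 157.20 / 0.55675 ≈ 282.35

x_S = 200.99, x_T = 308.40, x_P = 282.35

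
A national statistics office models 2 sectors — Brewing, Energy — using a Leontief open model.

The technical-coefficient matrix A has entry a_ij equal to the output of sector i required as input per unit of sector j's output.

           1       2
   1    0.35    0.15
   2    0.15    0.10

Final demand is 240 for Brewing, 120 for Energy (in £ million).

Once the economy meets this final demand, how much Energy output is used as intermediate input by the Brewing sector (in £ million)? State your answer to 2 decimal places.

I − A =
  [   0.65    -0.15]
  [  -0.15     0.90]
det(I−A) = (0.65)(0.90) − (-0.15)(-0.15) = 0.5625
adj(I−A) = [[0.90, 0.15], [0.15, 0.65]]
(I − A)⁻¹ = adj(I−A) / det(I−A) ≈
  [   1.6000     0.2667]
  [   0.2667     1.1556]
First solve x = (I − A)⁻¹ d = adj(I−A)·d / det(I−A); in particular x_1 = (0.90·240 + 0.15·120) / 0.5625 = 234.00 / 0.5625 = 416.0000.
Intermediate flow from 2 to 1: z_21 = a_21 · x_1 = 0.15 × 234.00 / 0.5625 = 35.10 / 0.5625 = 62.40.

z_21 = 62.40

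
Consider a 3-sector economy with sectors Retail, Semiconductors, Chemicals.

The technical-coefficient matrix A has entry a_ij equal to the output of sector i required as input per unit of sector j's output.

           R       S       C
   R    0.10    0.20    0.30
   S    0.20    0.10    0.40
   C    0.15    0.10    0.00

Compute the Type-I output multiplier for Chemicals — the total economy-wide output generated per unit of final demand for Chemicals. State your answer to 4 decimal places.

m_C = 2.2798

I − A =
  [   0.90    -0.20    -0.30]
  [  -0.20     0.90    -0.40]
  [  -0.15    -0.10     1.00]
Cofactors of I−A, C_ij = (−1)^(i+j)·(minor ij) (rows/columns in the sector order above):
  C_11 = (0.90)(1.00) − (-0.40)(-0.10) = 0.8600
  C_12 = −[(-0.20)(1.00) − (-0.40)(-0.15)] = 0.2600
  C_13 = (-0.20)(-0.10) − (0.90)(-0.15) = 0.1550
  C_21 = −[(-0.20)(1.00) − (-0.30)(-0.10)] = 0.2300
  C_22 = (0.90)(1.00) − (-0.30)(-0.15) = 0.8550
  C_23 = −[(0.90)(-0.10) − (-0.20)(-0.15)] = 0.1200
  C_31 = (-0.20)(-0.40) − (-0.30)(0.90) = 0.3500
  C_32 = −[(0.90)(-0.40) − (-0.30)(-0.20)] = 0.4200
  C_33 = (0.90)(0.90) − (-0.20)(-0.20) = 0.7700
det(I−A) = Σ_j (I−A)_1j·C_1j = (0.90)(0.8600) + (-0.20)(0.2600) + (-0.30)(0.1550) = 0.6755
adj(I−A) = Cᵀ =
  [ 0.8600   0.2300   0.3500]
  [ 0.2600   0.8550   0.4200]
  [ 0.1550   0.1200   0.7700]
(I − A)⁻¹ = adj(I−A) / det(I−A) ≈
  [   1.27313     0.34049     0.51813]
  [   0.38490     1.26573     0.62176]
  [   0.22946     0.17765     1.13990]
The output multiplier for sector j is the column-j sum of the Leontief inverse (I − A)⁻¹ = adj(I−A) / det(I−A).
Column C of adj(I−A): (0.3500, 0.4200, 0.7700); det(I−A) = 0.6755.
m_C = (0.3500 + 0.4200 + 0.7700) / 0.6755 = 1.54 / 0.6755 ≈ 2.2798.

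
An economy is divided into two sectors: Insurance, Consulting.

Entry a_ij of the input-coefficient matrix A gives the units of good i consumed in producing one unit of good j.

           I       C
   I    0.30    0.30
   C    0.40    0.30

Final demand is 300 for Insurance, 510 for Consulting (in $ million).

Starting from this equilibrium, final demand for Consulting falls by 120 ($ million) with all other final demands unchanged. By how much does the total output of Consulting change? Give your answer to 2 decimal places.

I − A =
  [   0.70    -0.30]
  [  -0.40     0.70]
det(I−A) = (0.70)(0.70) − (-0.30)(-0.40) = 0.3700
adj(I−A) = [[0.70, 0.30], [0.40, 0.70]]
(I − A)⁻¹ = adj(I−A) / det(I−A) ≈
  [   1.8919     0.8108]
  [   1.0811     1.8919]
Δx = (I − A)⁻¹ Δd with Δd having -120 in the Consulting component and 0 elsewhere.
So Δx_C = L_CC · (-120), where L_CC = adj(I−A)_CC / det(I−A) = 0.70 / 0.3700.
Δx_C = 0.70 × (-120) / 0.3700 = -84.00 / 0.3700 ≈ -227.03.

Δx_C = -227.03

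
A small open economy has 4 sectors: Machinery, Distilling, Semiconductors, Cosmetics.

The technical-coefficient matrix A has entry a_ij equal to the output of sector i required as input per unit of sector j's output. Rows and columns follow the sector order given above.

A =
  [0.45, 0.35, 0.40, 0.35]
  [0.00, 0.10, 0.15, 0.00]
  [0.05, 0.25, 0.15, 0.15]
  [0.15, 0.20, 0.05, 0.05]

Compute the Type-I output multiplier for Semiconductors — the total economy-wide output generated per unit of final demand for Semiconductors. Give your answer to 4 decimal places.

I − A =
  [   0.55    -0.35    -0.40    -0.35]
  [   0.00     0.90    -0.15     0.00]
  [  -0.05    -0.25     0.85    -0.15]
  [  -0.15    -0.20    -0.05     0.95]
Compute the cofactors C_ij = (−1)^(i+j)·(3×3 minor ij) of I−A; the adjugate is their transpose:
adj(I−A) = Cᵀ =
  [ 0.679875   0.450875   0.418125   0.316500]
  [ 0.010500   0.366500   0.070500   0.015000]
  [ 0.063000   0.162000   0.423000   0.090000]
  [ 0.112875   0.156875   0.103125   0.379500]
det(I−A) = Σ_j (I−A)_1j·C_1j = (0.55)(0.679875) + (-0.35)(0.010500) + (-0.40)(0.063000) + (-0.35)(0.112875) = 0.30555
(I − A)⁻¹ = adj(I−A) / det(I−A) ≈
  [   2.22509     1.47562     1.36843     1.03584]
  [   0.03436     1.19948     0.23073     0.04909]
  [   0.20619     0.53019     1.38439     0.29455]
  [   0.36942     0.51342     0.33751     1.24202]
The output multiplier for sector j is the column-j sum of the Leontief inverse (I − A)⁻¹ = adj(I−A) / det(I−A).
Column 3 of adj(I−A): (0.418125, 0.070500, 0.423000, 0.103125); det(I−A) = 0.30555.
m_3 = (0.418125 + 0.070500 + 0.423000 + 0.103125) / 0.30555 = 1.01475 / 0.30555 ≈ 3.3211.

m_3 = 3.3211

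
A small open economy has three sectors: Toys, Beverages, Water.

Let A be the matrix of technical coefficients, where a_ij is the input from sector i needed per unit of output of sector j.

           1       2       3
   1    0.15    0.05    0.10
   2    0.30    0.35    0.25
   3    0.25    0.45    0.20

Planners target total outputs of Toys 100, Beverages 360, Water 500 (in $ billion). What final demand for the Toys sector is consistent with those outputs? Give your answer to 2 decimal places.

I − A =
  [   0.85    -0.05    -0.10]
  [  -0.30     0.65    -0.25]
  [  -0.25    -0.45     0.80]
d = (I − A) x:
  d_1 = (+0.85)·100 + (-0.05)·360 + (-0.10)·500 = 17.00
  d_2 = (-0.30)·100 + (+0.65)·360 + (-0.25)·500 = 79.00
  d_3 = (-0.25)·100 + (-0.45)·360 + (+0.80)·500 = 213.00

d_1 = 17.00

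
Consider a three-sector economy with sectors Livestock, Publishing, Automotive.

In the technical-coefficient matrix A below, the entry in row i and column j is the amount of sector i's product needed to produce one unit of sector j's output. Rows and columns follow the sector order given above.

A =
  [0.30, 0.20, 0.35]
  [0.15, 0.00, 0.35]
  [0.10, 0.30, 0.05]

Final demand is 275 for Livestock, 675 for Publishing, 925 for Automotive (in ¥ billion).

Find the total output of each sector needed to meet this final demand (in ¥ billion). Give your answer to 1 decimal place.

x_L = 1623.0, x_P = 1482.9, x_A = 1612.8

I − A =
  [   0.70    -0.20    -0.35]
  [  -0.15     1.00    -0.35]
  [  -0.10    -0.30     0.95]
Cofactors of I−A, C_ij = (−1)^(i+j)·(minor ij) (rows/columns in the sector order above):
  C_11 = (1.00)(0.95) − (-0.35)(-0.30) = 0.8450
  C_12 = −[(-0.15)(0.95) − (-0.35)(-0.10)] = 0.1775
  C_13 = (-0.15)(-0.30) − (1.00)(-0.10) = 0.1450
  C_21 = −[(-0.20)(0.95) − (-0.35)(-0.30)] = 0.2950
  C_22 = (0.70)(0.95) − (-0.35)(-0.10) = 0.6300
  C_23 = −[(0.70)(-0.30) − (-0.20)(-0.10)] = 0.2300
  C_31 = (-0.20)(-0.35) − (-0.35)(1.00) = 0.4200
  C_32 = −[(0.70)(-0.35) − (-0.35)(-0.15)] = 0.2975
  C_33 = (0.70)(1.00) − (-0.20)(-0.15) = 0.6700
det(I−A) = Σ_j (I−A)_1j·C_1j = (0.70)(0.8450) + (-0.20)(0.1775) + (-0.35)(0.1450) = 0.50525
adj(I−A) = Cᵀ =
  [ 0.8450   0.2950   0.4200]
  [ 0.1775   0.6300   0.2975]
  [ 0.1450   0.2300   0.6700]
(I − A)⁻¹ = adj(I−A) / det(I−A) ≈
  [   1.6724     0.5839     0.8313]
  [   0.3513     1.2469     0.5888]
  [   0.2870     0.4552     1.3261]
x = (I − A)⁻¹ d = adj(I−A)·d / det(I−A), with det(I−A) = 0.50525:
  x_L = (0.8450·275 + 0.2950·675 + 0.4200·925) / 0.50525 = 820.00 / 0.50525 ≈ 1623.0
  x_P = (0.1775·275 + 0.6300·675 + 0.2975·925) / 0.50525 = 749.25 / 0.50525 ≈ 1482.9
  x_A = (0.1450·275 + 0.2300·675 + 0.6700·925) / 0.50525 = 814.875 / 0.50525 ≈ 1612.8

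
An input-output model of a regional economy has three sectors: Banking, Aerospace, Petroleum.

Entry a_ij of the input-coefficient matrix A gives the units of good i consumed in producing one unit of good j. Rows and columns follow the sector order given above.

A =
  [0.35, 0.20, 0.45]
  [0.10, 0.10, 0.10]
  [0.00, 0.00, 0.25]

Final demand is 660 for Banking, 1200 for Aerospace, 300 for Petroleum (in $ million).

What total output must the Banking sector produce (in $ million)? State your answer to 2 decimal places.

x_B = 1776.99

I − A =
  [   0.65    -0.20    -0.45]
  [  -0.10     0.90    -0.10]
  [   0.00     0.00     0.75]
Cofactors of I−A, C_ij = (−1)^(i+j)·(minor ij) (rows/columns in the sector order above):
  C_11 = (0.90)(0.75) − (-0.10)(0.00) = 0.6750
  C_12 = −[(-0.10)(0.75) − (-0.10)(0.00)] = 0.0750
  C_13 = (-0.10)(0.00) − (0.90)(0.00) = 0.0000
  C_21 = −[(-0.20)(0.75) − (-0.45)(0.00)] = 0.1500
  C_22 = (0.65)(0.75) − (-0.45)(0.00) = 0.4875
  C_23 = −[(0.65)(0.00) − (-0.20)(0.00)] = 0.0000
  C_31 = (-0.20)(-0.10) − (-0.45)(0.90) = 0.4250
  C_32 = −[(0.65)(-0.10) − (-0.45)(-0.10)] = 0.1100
  C_33 = (0.65)(0.90) − (-0.20)(-0.10) = 0.5650
det(I−A) = Σ_j (I−A)_1j·C_1j = (0.65)(0.6750) + (-0.20)(0.0750) + (-0.45)(0.0000) = 0.42375
adj(I−A) = Cᵀ =
  [ 0.6750   0.1500   0.4250]
  [ 0.0750   0.4875   0.1100]
  [ 0.0000   0.0000   0.5650]
(I − A)⁻¹ = adj(I−A) / det(I−A) ≈
  [   1.5929     0.3540     1.0029]
  [   0.1770     1.1504     0.2596]
  [   0.0000     0.0000     1.3333]
x = (I − A)⁻¹ d = adj(I−A)·d / det(I−A), with det(I−A) = 0.42375:
  x_B = (0.6750·660 + 0.1500·1200 + 0.4250·300) / 0.42375 = 753.00 / 0.42375 ≈ 1776.99
  x_A = (0.0750·660 + 0.4875·1200 + 0.1100·300) / 0.42375 = 667.50 / 0.42375 ≈ 1575.22
  x_P = (0.0000·660 + 0.0000·1200 + 0.5650·300) / 0.42375 = 169.50 / 0.42375 = 400.00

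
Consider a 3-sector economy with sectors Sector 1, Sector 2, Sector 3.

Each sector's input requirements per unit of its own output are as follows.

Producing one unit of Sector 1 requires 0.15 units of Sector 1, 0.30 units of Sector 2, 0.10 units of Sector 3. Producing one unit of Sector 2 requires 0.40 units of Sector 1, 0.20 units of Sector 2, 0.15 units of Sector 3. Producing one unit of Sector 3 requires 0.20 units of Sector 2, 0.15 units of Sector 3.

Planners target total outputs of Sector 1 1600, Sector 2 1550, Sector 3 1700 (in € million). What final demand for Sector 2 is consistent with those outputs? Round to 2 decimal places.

I − A =
  [   0.85    -0.40     0.00]
  [  -0.30     0.80    -0.20]
  [  -0.10    -0.15     0.85]
d = (I − A) x:
  d_1 = (+0.85)·1600 + (-0.40)·1550 + (+0.00)·1700 = 740.00
  d_2 = (-0.30)·1600 + (+0.80)·1550 + (-0.20)·1700 = 420.00
  d_3 = (-0.10)·1600 + (-0.15)·1550 + (+0.85)·1700 = 1052.50

d_2 = 420.00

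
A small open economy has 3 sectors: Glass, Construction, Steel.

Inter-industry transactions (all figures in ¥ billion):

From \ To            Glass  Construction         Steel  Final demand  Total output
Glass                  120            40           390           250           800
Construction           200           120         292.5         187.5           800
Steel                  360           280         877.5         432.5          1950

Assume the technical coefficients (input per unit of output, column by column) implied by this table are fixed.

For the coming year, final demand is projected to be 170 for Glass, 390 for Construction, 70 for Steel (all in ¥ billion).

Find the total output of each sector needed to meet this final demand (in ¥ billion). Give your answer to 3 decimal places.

x_G = 486.922, x_C = 782.696, x_S = 1023.742

Technical coefficients a_ij = z_ij / X_j:
  a_GG = 120/800 = 0.15, a_CG = 200/800 = 0.25, a_SG = 360/800 = 0.45
  a_GC = 40/800 = 0.05, a_CC = 120/800 = 0.15, a_SC = 280/800 = 0.35
  a_GS = 390/1950 = 0.20, a_CS = 292.5/1950 = 0.15, a_SS = 877.5/1950 = 0.45
I − A =
  [   0.85    -0.05    -0.20]
  [  -0.25     0.85    -0.15]
  [  -0.45    -0.35     0.55]
Cofactors of I−A, C_ij = (−1)^(i+j)·(minor ij) (rows/columns in the sector order above):
  C_11 = (0.85)(0.55) − (-0.15)(-0.35) = 0.4150
  C_12 = −[(-0.25)(0.55) − (-0.15)(-0.45)] = 0.2050
  C_13 = (-0.25)(-0.35) − (0.85)(-0.45) = 0.4700
  C_21 = −[(-0.05)(0.55) − (-0.20)(-0.35)] = 0.0975
  C_22 = (0.85)(0.55) − (-0.20)(-0.45) = 0.3775
  C_23 = −[(0.85)(-0.35) − (-0.05)(-0.45)] = 0.3200
  C_31 = (-0.05)(-0.15) − (-0.20)(0.85) = 0.1775
  C_32 = −[(0.85)(-0.15) − (-0.20)(-0.25)] = 0.1775
  C_33 = (0.85)(0.85) − (-0.05)(-0.25) = 0.7100
det(I−A) = Σ_j (I−A)_1j·C_1j = (0.85)(0.4150) + (-0.05)(0.2050) + (-0.20)(0.4700) = 0.2485
adj(I−A) = Cᵀ =
  [ 0.4150   0.0975   0.1775]
  [ 0.2050   0.3775   0.1775]
  [ 0.4700   0.3200   0.7100]
(I − A)⁻¹ = adj(I−A) / det(I−A) ≈
  [   1.6700     0.3924     0.7143]
  [   0.8249     1.5191     0.7143]
  [   1.8913     1.2877     2.8571]
x = (I − A)⁻¹ d = adj(I−A)·d / det(I−A), with det(I−A) = 0.2485:
  x_G = (0.4150·170 + 0.0975·390 + 0.1775·70) / 0.2485 = 121.00 / 0.2485 ≈ 486.922
  x_C = (0.2050·170 + 0.3775·390 + 0.1775·70) / 0.2485 = 194.50 / 0.2485 ≈ 782.696
  x_S = (0.4700·170 + 0.3200·390 + 0.7100·70) / 0.2485 = 254.40 / 0.2485 ≈ 1023.742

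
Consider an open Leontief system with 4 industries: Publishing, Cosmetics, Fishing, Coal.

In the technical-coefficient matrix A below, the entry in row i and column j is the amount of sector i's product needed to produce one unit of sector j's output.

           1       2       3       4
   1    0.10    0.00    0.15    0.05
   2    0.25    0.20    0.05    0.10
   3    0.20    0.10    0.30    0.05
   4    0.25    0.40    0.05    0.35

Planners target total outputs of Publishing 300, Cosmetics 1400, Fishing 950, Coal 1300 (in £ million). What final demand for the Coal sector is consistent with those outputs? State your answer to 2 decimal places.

d_4 = 162.50

I − A =
  [   0.90     0.00    -0.15    -0.05]
  [  -0.25     0.80    -0.05    -0.10]
  [  -0.20    -0.10     0.70    -0.05]
  [  -0.25    -0.40    -0.05     0.65]
d = (I − A) x:
  d_1 = (+0.90)·300 + (+0.00)·1400 + (-0.15)·950 + (-0.05)·1300 = 62.50
  d_2 = (-0.25)·300 + (+0.80)·1400 + (-0.05)·950 + (-0.10)·1300 = 867.50
  d_3 = (-0.20)·300 + (-0.10)·1400 + (+0.70)·950 + (-0.05)·1300 = 400.00
  d_4 = (-0.25)·300 + (-0.40)·1400 + (-0.05)·950 + (+0.65)·1300 = 162.50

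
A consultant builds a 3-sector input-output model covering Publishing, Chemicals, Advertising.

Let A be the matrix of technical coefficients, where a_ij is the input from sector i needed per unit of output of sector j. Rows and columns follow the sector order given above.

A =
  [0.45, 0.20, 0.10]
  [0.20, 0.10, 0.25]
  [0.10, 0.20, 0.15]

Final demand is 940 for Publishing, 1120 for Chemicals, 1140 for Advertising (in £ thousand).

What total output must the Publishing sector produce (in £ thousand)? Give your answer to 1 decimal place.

x_P = 3060.8

I − A =
  [   0.55    -0.20    -0.10]
  [  -0.20     0.90    -0.25]
  [  -0.10    -0.20     0.85]
Cofactors of I−A, C_ij = (−1)^(i+j)·(minor ij) (rows/columns in the sector order above):
  C_11 = (0.90)(0.85) − (-0.25)(-0.20) = 0.7150
  C_12 = −[(-0.20)(0.85) − (-0.25)(-0.10)] = 0.1950
  C_13 = (-0.20)(-0.20) − (0.90)(-0.10) = 0.1300
  C_21 = −[(-0.20)(0.85) − (-0.10)(-0.20)] = 0.1900
  C_22 = (0.55)(0.85) − (-0.10)(-0.10) = 0.4575
  C_23 = −[(0.55)(-0.20) − (-0.20)(-0.10)] = 0.1300
  C_31 = (-0.20)(-0.25) − (-0.10)(0.90) = 0.1400
  C_32 = −[(0.55)(-0.25) − (-0.10)(-0.20)] = 0.1575
  C_33 = (0.55)(0.90) − (-0.20)(-0.20) = 0.4550
det(I−A) = Σ_j (I−A)_1j·C_1j = (0.55)(0.7150) + (-0.20)(0.1950) + (-0.10)(0.1300) = 0.34125
adj(I−A) = Cᵀ =
  [ 0.7150   0.1900   0.1400]
  [ 0.1950   0.4575   0.1575]
  [ 0.1300   0.1300   0.4550]
(I − A)⁻¹ = adj(I−A) / det(I−A) ≈
  [   2.0952     0.5568     0.4103]
  [   0.5714     1.3407     0.4615]
  [   0.3810     0.3810     1.3333]
x = (I − A)⁻¹ d = adj(I−A)·d / det(I−A), with det(I−A) = 0.34125:
  x_P = (0.7150·940 + 0.1900·1120 + 0.1400·1140) / 0.34125 = 1044.50 / 0.34125 ≈ 3060.8
  x_C = (0.1950·940 + 0.4575·1120 + 0.1575·1140) / 0.34125 = 875.25 / 0.34125 ≈ 2564.8
  x_A = (0.1300·940 + 0.1300·1120 + 0.4550·1140) / 0.34125 = 786.50 / 0.34125 ≈ 2304.8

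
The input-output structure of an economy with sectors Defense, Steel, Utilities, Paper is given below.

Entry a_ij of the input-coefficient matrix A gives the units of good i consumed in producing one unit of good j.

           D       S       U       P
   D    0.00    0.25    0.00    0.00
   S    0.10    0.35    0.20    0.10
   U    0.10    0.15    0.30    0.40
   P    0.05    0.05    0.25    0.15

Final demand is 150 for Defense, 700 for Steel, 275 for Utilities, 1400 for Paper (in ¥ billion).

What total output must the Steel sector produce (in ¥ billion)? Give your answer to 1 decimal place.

x_S = 2337.9

I − A =
  [   1.00    -0.25     0.00     0.00]
  [  -0.10     0.65    -0.20    -0.10]
  [  -0.10    -0.15     0.70    -0.40]
  [  -0.05    -0.05    -0.25     0.85]
Compute the cofactors C_ij = (−1)^(i+j)·(3×3 minor ij) of I−A; the adjugate is their transpose:
adj(I−A) = Cᵀ =
  [ 0.28500   0.12375   0.04875   0.03750]
  [ 0.07650   0.49500   0.19500   0.15000]
  [ 0.08325   0.17375   0.52500   0.26750]
  [ 0.04575   0.08750   0.16875   0.40250]
det(I−A) = Σ_j (I−A)_1j·C_1j = (1.00)(0.28500) + (-0.25)(0.07650) + (0.00)(0.08325) + (0.00)(0.04575) = 0.265875
(I − A)⁻¹ = adj(I−A) / det(I−A) ≈
  [   1.0719     0.4654     0.1834     0.1410]
  [   0.2877     1.8618     0.7334     0.5642]
  [   0.3131     0.6535     1.9746     1.0061]
  [   0.1721     0.3291     0.6347     1.5139]
x = (I − A)⁻¹ d = adj(I−A)·d / det(I−A), with det(I−A) = 0.265875:
  x_D = (0.28500·150 + 0.12375·700 + 0.04875·275 + 0.03750·1400) / 0.265875 = 195.28125 / 0.265875 ≈ 734.5
  x_S = (0.07650·150 + 0.49500·700 + 0.19500·275 + 0.15000·1400) / 0.265875 = 621.60 / 0.265875 ≈ 2337.9
  x_U = (0.08325·150 + 0.17375·700 + 0.52500·275 + 0.26750·1400) / 0.265875 = 652.9875 / 0.265875 ≈ 2456.0
  x_P = (0.04575·150 + 0.08750·700 + 0.16875·275 + 0.40250·1400) / 0.265875 = 678.01875 / 0.265875 ≈ 2550.1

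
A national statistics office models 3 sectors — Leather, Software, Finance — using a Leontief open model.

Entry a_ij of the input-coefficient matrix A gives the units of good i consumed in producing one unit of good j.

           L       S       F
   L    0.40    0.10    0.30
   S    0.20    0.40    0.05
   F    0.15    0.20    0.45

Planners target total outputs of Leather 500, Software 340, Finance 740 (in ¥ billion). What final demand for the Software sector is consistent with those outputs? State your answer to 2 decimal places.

d_S = 67.00

I − A =
  [   0.60    -0.10    -0.30]
  [  -0.20     0.60    -0.05]
  [  -0.15    -0.20     0.55]
d = (I − A) x:
  d_L = (+0.60)·500 + (-0.10)·340 + (-0.30)·740 = 44.00
  d_S = (-0.20)·500 + (+0.60)·340 + (-0.05)·740 = 67.00
  d_F = (-0.15)·500 + (-0.20)·340 + (+0.55)·740 = 264.00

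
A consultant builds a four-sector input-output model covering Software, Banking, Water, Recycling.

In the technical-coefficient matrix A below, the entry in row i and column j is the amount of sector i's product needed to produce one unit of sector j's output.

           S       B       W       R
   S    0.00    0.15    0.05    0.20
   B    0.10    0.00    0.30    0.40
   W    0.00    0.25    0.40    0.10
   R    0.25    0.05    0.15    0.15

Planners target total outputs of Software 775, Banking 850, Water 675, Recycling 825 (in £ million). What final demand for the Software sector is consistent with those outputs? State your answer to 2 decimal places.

d_S = 448.75

I − A =
  [   1.00    -0.15    -0.05    -0.20]
  [  -0.10     1.00    -0.30    -0.40]
  [   0.00    -0.25     0.60    -0.10]
  [  -0.25    -0.05    -0.15     0.85]
d = (I − A) x:
  d_S = (+1.00)·775 + (-0.15)·850 + (-0.05)·675 + (-0.20)·825 = 448.75
  d_B = (-0.10)·775 + (+1.00)·850 + (-0.30)·675 + (-0.40)·825 = 240.00
  d_W = (+0.00)·775 + (-0.25)·850 + (+0.60)·675 + (-0.10)·825 = 110.00
  d_R = (-0.25)·775 + (-0.05)·850 + (-0.15)·675 + (+0.85)·825 = 363.75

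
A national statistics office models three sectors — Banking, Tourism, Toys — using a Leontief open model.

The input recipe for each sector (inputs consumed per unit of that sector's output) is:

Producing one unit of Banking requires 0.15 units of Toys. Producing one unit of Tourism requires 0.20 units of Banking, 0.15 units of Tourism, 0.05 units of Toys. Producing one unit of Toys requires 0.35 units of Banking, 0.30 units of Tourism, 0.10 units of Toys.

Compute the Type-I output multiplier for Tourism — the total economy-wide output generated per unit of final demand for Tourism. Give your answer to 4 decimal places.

m_2 = 1.6155

I − A =
  [   1.00    -0.20    -0.35]
  [   0.00     0.85    -0.30]
  [  -0.15    -0.05     0.90]
Cofactors of I−A, C_ij = (−1)^(i+j)·(minor ij) (rows/columns in the sector order above):
  C_11 = (0.85)(0.90) − (-0.30)(-0.05) = 0.7500
  C_12 = −[(0.00)(0.90) − (-0.30)(-0.15)] = 0.0450
  C_13 = (0.00)(-0.05) − (0.85)(-0.15) = 0.1275
  C_21 = −[(-0.20)(0.90) − (-0.35)(-0.05)] = 0.1975
  C_22 = (1.00)(0.90) − (-0.35)(-0.15) = 0.8475
  C_23 = −[(1.00)(-0.05) − (-0.20)(-0.15)] = 0.0800
  C_31 = (-0.20)(-0.30) − (-0.35)(0.85) = 0.3575
  C_32 = −[(1.00)(-0.30) − (-0.35)(0.00)] = 0.3000
  C_33 = (1.00)(0.85) − (-0.20)(0.00) = 0.8500
det(I−A) = Σ_j (I−A)_1j·C_1j = (1.00)(0.7500) + (-0.20)(0.0450) + (-0.35)(0.1275) = 0.696375
adj(I−A) = Cᵀ =
  [ 0.7500   0.1975   0.3575]
  [ 0.0450   0.8475   0.3000]
  [ 0.1275   0.0800   0.8500]
(I − A)⁻¹ = adj(I−A) / det(I−A) ≈
  [   1.07701     0.28361     0.51337]
  [   0.06462     1.21702     0.43080]
  [   0.18309     0.11488     1.22061]
The output multiplier for sector j is the column-j sum of the Leontief inverse (I − A)⁻¹ = adj(I−A) / det(I−A).
Column 2 of adj(I−A): (0.1975, 0.8475, 0.0800); det(I−A) = 0.696375.
m_2 = (0.1975 + 0.8475 + 0.0800) / 0.696375 = 1.125 / 0.696375 ≈ 1.6155.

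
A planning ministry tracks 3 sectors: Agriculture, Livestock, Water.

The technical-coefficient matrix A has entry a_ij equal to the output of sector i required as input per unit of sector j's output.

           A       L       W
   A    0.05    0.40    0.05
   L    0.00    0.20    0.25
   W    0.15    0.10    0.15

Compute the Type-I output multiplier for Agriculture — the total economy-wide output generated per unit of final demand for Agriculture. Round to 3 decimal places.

I − A =
  [   0.95    -0.40    -0.05]
  [   0.00     0.80    -0.25]
  [  -0.15    -0.10     0.85]
Cofactors of I−A, C_ij = (−1)^(i+j)·(minor ij) (rows/columns in the sector order above):
  C_11 = (0.80)(0.85) − (-0.25)(-0.10) = 0.6550
  C_12 = −[(0.00)(0.85) − (-0.25)(-0.15)] = 0.0375
  C_13 = (0.00)(-0.10) − (0.80)(-0.15) = 0.1200
  C_21 = −[(-0.40)(0.85) − (-0.05)(-0.10)] = 0.3450
  C_22 = (0.95)(0.85) − (-0.05)(-0.15) = 0.8000
  C_23 = −[(0.95)(-0.10) − (-0.40)(-0.15)] = 0.1550
  C_31 = (-0.40)(-0.25) − (-0.05)(0.80) = 0.1400
  C_32 = −[(0.95)(-0.25) − (-0.05)(0.00)] = 0.2375
  C_33 = (0.95)(0.80) − (-0.40)(0.00) = 0.7600
det(I−A) = Σ_j (I−A)_1j·C_1j = (0.95)(0.6550) + (-0.40)(0.0375) + (-0.05)(0.1200) = 0.60125
adj(I−A) = Cᵀ =
  [ 0.6550   0.3450   0.1400]
  [ 0.0375   0.8000   0.2375]
  [ 0.1200   0.1550   0.7600]
(I − A)⁻¹ = adj(I−A) / det(I−A) ≈
  [   1.0894     0.5738     0.2328]
  [   0.0624     1.3306     0.3950]
  [   0.1996     0.2578     1.2640]
The output multiplier for sector j is the column-j sum of the Leontief inverse (I − A)⁻¹ = adj(I−A) / det(I−A).
Column A of adj(I−A): (0.6550, 0.0375, 0.1200); det(I−A) = 0.60125.
m_A = (0.6550 + 0.0375 + 0.1200) / 0.60125 = 0.8125 / 0.60125 ≈ 1.351.

m_A = 1.351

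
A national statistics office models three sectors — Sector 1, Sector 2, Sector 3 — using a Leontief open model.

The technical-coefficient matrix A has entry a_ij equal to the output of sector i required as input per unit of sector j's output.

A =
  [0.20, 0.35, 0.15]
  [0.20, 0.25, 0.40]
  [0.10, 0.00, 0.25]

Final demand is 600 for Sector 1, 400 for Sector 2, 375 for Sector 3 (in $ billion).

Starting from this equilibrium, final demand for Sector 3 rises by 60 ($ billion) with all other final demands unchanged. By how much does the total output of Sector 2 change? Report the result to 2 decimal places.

I − A =
  [   0.80    -0.35    -0.15]
  [  -0.20     0.75    -0.40]
  [  -0.10     0.00     0.75]
Cofactors of I−A, C_ij = (−1)^(i+j)·(minor ij) (rows/columns in the sector order above):
  C_11 = (0.75)(0.75) − (-0.40)(0.00) = 0.5625
  C_12 = −[(-0.20)(0.75) − (-0.40)(-0.10)] = 0.1900
  C_13 = (-0.20)(0.00) − (0.75)(-0.10) = 0.0750
  C_21 = −[(-0.35)(0.75) − (-0.15)(0.00)] = 0.2625
  C_22 = (0.80)(0.75) − (-0.15)(-0.10) = 0.5850
  C_23 = −[(0.80)(0.00) − (-0.35)(-0.10)] = 0.0350
  C_31 = (-0.35)(-0.40) − (-0.15)(0.75) = 0.2525
  C_32 = −[(0.80)(-0.40) − (-0.15)(-0.20)] = 0.3500
  C_33 = (0.80)(0.75) − (-0.35)(-0.20) = 0.5300
det(I−A) = Σ_j (I−A)_1j·C_1j = (0.80)(0.5625) + (-0.35)(0.1900) + (-0.15)(0.0750) = 0.37225
adj(I−A) = Cᵀ =
  [ 0.5625   0.2625   0.2525]
  [ 0.1900   0.5850   0.3500]
  [ 0.0750   0.0350   0.5300]
(I − A)⁻¹ = adj(I−A) / det(I−A) ≈
  [   1.5111     0.7052     0.6783]
  [   0.5104     1.5715     0.9402]
  [   0.2015     0.0940     1.4238]
Δx = (I − A)⁻¹ Δd with Δd having +60 in the Sector 3 component and 0 elsewhere.
So Δx_2 = L_23 · (+60), where L_23 = adj(I−A)_23 / det(I−A) = 0.3500 / 0.37225.
Δx_2 = 0.3500 × (+60) / 0.37225 = 21.00 / 0.37225 ≈ 56.41.

Δx_2 = 56.41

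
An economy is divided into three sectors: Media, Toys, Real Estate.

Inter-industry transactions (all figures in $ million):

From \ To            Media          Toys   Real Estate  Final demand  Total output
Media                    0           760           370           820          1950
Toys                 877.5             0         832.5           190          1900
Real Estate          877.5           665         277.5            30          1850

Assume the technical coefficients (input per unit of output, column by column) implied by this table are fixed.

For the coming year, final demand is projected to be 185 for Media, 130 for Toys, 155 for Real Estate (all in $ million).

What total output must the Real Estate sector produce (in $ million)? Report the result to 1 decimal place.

Technical coefficients a_ij = z_ij / X_j:
  a_MM = 0/1950 = 0.00, a_TM = 877.5/1950 = 0.45, a_RM = 877.5/1950 = 0.45
  a_MT = 760/1900 = 0.40, a_TT = 0/1900 = 0.00, a_RT = 665/1900 = 0.35
  a_MR = 370/1850 = 0.20, a_TR = 832.5/1850 = 0.45, a_RR = 277.5/1850 = 0.15
I − A =
  [   1.00    -0.40    -0.20]
  [  -0.45     1.00    -0.45]
  [  -0.45    -0.35     0.85]
Cofactors of I−A, C_ij = (−1)^(i+j)·(minor ij) (rows/columns in the sector order above):
  C_11 = (1.00)(0.85) − (-0.45)(-0.35) = 0.6925
  C_12 = −[(-0.45)(0.85) − (-0.45)(-0.45)] = 0.5850
  C_13 = (-0.45)(-0.35) − (1.00)(-0.45) = 0.6075
  C_21 = −[(-0.40)(0.85) − (-0.20)(-0.35)] = 0.4100
  C_22 = (1.00)(0.85) − (-0.20)(-0.45) = 0.7600
  C_23 = −[(1.00)(-0.35) − (-0.40)(-0.45)] = 0.5300
  C_31 = (-0.40)(-0.45) − (-0.20)(1.00) = 0.3800
  C_32 = −[(1.00)(-0.45) − (-0.20)(-0.45)] = 0.5400
  C_33 = (1.00)(1.00) − (-0.40)(-0.45) = 0.8200
det(I−A) = Σ_j (I−A)_1j·C_1j = (1.00)(0.6925) + (-0.40)(0.5850) + (-0.20)(0.6075) = 0.3370
adj(I−A) = Cᵀ =
  [ 0.6925   0.4100   0.3800]
  [ 0.5850   0.7600   0.5400]
  [ 0.6075   0.5300   0.8200]
(I − A)⁻¹ = adj(I−A) / det(I−A) ≈
  [   2.0549     1.2166     1.1276]
  [   1.7359     2.2552     1.6024]
  [   1.8027     1.5727     2.4332]
x = (I − A)⁻¹ d = adj(I−A)·d / det(I−A), with det(I−A) = 0.3370:
  x_M = (0.6925·185 + 0.4100·130 + 0.3800·155) / 0.3370 = 240.3125 / 0.3370 ≈ 713.1
  x_T = (0.5850·185 + 0.7600·130 + 0.5400·155) / 0.3370 = 290.725 / 0.3370 ≈ 862.7
  x_R = (0.6075·185 + 0.5300·130 + 0.8200·155) / 0.3370 = 308.3875 / 0.3370 ≈ 915.1

x_R = 915.1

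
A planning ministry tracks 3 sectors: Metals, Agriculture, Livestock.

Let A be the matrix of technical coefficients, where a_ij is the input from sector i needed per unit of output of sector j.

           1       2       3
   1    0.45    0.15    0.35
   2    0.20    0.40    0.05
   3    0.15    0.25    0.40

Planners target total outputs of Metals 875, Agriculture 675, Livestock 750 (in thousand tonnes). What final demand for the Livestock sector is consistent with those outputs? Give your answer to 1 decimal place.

I − A =
  [   0.55    -0.15    -0.35]
  [  -0.20     0.60    -0.05]
  [  -0.15    -0.25     0.60]
d = (I − A) x:
  d_1 = (+0.55)·875 + (-0.15)·675 + (-0.35)·750 = 117.5
  d_2 = (-0.20)·875 + (+0.60)·675 + (-0.05)·750 = 192.5
  d_3 = (-0.15)·875 + (-0.25)·675 + (+0.60)·750 = 150.0

d_3 = 150.0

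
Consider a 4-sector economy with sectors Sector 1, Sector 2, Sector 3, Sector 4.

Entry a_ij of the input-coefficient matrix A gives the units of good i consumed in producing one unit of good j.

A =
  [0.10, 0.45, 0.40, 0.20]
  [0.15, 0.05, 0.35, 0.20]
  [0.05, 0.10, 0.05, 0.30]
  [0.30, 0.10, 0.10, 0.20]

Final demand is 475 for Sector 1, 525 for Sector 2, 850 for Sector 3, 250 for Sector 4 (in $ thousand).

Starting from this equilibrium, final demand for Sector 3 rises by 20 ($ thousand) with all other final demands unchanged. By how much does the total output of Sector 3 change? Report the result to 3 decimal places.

Δx_3 = 29.146

I − A =
  [   0.90    -0.45    -0.40    -0.20]
  [  -0.15     0.95    -0.35    -0.20]
  [  -0.05    -0.10     0.95    -0.30]
  [  -0.30    -0.10    -0.10     0.80]
Compute the cofactors C_ij = (−1)^(i+j)·(3×3 minor ij) of I−A; the adjugate is their transpose:
adj(I−A) = Cᵀ =
  [ 0.63400   0.39350   0.45700   0.42825]
  [ 0.21300   0.54700   0.32400   0.31150]
  [ 0.14500   0.15250   0.52500   0.27125]
  [ 0.28250   0.23500   0.27750   0.68375]
det(I−A) = Σ_j (I−A)_1j·C_1j = (0.90)(0.63400) + (-0.45)(0.21300) + (-0.40)(0.14500) + (-0.20)(0.28250) = 0.36025
(I − A)⁻¹ = adj(I−A) / det(I−A) ≈
  [   1.7599     1.0923     1.2686     1.1888]
  [   0.5913     1.5184     0.8994     0.8647]
  [   0.4025     0.4233     1.4573     0.7529]
  [   0.7842     0.6523     0.7703     1.8980]
Δx = (I − A)⁻¹ Δd with Δd having +20 in the Sector 3 component and 0 elsewhere.
So Δx_3 = L_33 · (+20), where L_33 = adj(I−A)_33 / det(I−A) = 0.52500 / 0.36025.
Δx_3 = 0.52500 × (+20) / 0.36025 = 10.50 / 0.36025 ≈ 29.146.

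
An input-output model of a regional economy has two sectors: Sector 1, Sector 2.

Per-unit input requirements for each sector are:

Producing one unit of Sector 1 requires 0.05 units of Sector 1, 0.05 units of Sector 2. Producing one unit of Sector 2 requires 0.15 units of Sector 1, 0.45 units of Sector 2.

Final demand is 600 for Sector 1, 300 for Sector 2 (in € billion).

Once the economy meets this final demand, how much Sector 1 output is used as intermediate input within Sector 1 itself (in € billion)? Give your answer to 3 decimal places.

I − A =
  [   0.95    -0.15]
  [  -0.05     0.55]
det(I−A) = (0.95)(0.55) − (-0.15)(-0.05) = 0.5150
adj(I−A) = [[0.55, 0.15], [0.05, 0.95]]
(I − A)⁻¹ = adj(I−A) / det(I−A) ≈
  [   1.0680     0.2913]
  [   0.0971     1.8447]
First solve x = (I − A)⁻¹ d = adj(I−A)·d / det(I−A); in particular x_1 = (0.55·600 + 0.15·300) / 0.5150 = 375.00 / 0.5150 ≈ 728.15534.
Intermediate flow from 1 to 1: z_11 = a_11 · x_1 = 0.05 × 375.00 / 0.5150 = 18.75 / 0.5150 ≈ 36.408.

z_11 = 36.408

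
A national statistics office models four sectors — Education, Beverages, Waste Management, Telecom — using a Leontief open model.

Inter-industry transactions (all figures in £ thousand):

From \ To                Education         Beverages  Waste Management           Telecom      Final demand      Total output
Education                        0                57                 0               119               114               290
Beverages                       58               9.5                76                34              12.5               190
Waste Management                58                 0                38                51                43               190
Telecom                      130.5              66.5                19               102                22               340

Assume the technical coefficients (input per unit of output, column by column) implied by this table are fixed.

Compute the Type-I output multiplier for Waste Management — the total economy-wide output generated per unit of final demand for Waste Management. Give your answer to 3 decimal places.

Technical coefficients a_ij = z_ij / X_j:
  a_EE = 0/290 = 0.00, a_BE = 58/290 = 0.20, a_WE = 58/290 = 0.20, a_TE = 130.5/290 = 0.45
  a_EB = 57/190 = 0.30, a_BB = 9.5/190 = 0.05, a_WB = 0/190 = 0.00, a_TB = 66.5/190 = 0.35
  a_EW = 0/190 = 0.00, a_BW = 76/190 = 0.40, a_WW = 38/190 = 0.20, a_TW = 19/190 = 0.10
  a_ET = 119/340 = 0.35, a_BT = 34/340 = 0.10, a_WT = 51/340 = 0.15, a_TT = 102/340 = 0.30
I − A =
  [   1.00    -0.30     0.00    -0.35]
  [  -0.20     0.95    -0.40    -0.10]
  [  -0.20     0.00     0.80    -0.15]
  [  -0.45    -0.35    -0.10     0.70]
Compute the cofactors C_ij = (−1)^(i+j)·(3×3 minor ij) of I−A; the adjugate is their transpose:
adj(I−A) = Cᵀ =
  [ 0.468750   0.261500   0.169250   0.308000]
  [ 0.230000   0.412000   0.234000   0.224000]
  [ 0.200625   0.139250   0.400375   0.206000]
  [ 0.445000   0.394000   0.283000   0.688000]
det(I−A) = Σ_j (I−A)_1j·C_1j = (1.00)(0.468750) + (-0.30)(0.230000) + (0.00)(0.200625) + (-0.35)(0.445000) = 0.2440
(I − A)⁻¹ = adj(I−A) / det(I−A) ≈
  [   1.9211     1.0717     0.6936     1.2623]
  [   0.9426     1.6885     0.9590     0.9180]
  [   0.8222     0.5707     1.6409     0.8443]
  [   1.8238     1.6148     1.1598     2.8197]
The output multiplier for sector j is the column-j sum of the Leontief inverse (I − A)⁻¹ = adj(I−A) / det(I−A).
Column W of adj(I−A): (0.169250, 0.234000, 0.400375, 0.283000); det(I−A) = 0.2440.
m_W = (0.169250 + 0.234000 + 0.400375 + 0.283000) / 0.2440 = 1.086625 / 0.2440 ≈ 4.453.

m_W = 4.453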